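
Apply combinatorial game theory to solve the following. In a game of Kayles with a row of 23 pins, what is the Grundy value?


Kayles: a move removes 1 or 2 adjacent pins from a contiguous row.
Removing pins from a row of k leaves two independent rows (a, b) with a + b = k - 1 (one pin) or a + b = k - 2 (two pins); an end removal gives a = 0.
By Sprague-Grundy, G(k) = mex{ G(a) XOR G(b) } over all these splits. G(0) = 0.
G(1): splits (0,0):0^0=0 -> mex({0}) = 1
G(2): splits (0,1):0^1=1 (0,0):0^0=0 -> mex({0, 1}) = 2
G(3): splits (0,2):0^2=2 (1,1):1^1=0 (0,1):0^1=1 -> mex({0, 1, 2}) = 3
G(4): splits (0,3):0^3=3 (1,2):1^2=3 (0,2):0^2=2 (1,1):1^1=0 -> mex({0, 2, 3}) = 1
G(5): splits (0,4):0^1=1 (1,3):1^3=2 (2,2):2^2=0 (0,3):0^3=3 (1,2):1^2=3 -> mex({0, 1, 2, 3}) = 4
G(6) = mex({0, 1, 2, 4}) = 3
G(7) = mex({0, 1, 3, 4, 5}) = 2
G(8) = mex({0, 2, 3, 5, 6}) = 1
G(9) = mex({0, 1, 2, 3, 6, 7}) = 4
G(10) = mex({0, 1, 3, 4, 5, 7}) = 2
G(11) = mex({0, 1, 2, 3, 4, 5}) = 6
G(12) = mex({0, 1, 2, 3, 5, 6, 7}) = 4
G(13) = mex({0, 2, 3, 4, 6, 7}) = 1
G(14) = mex({0, 1, 4, 5, 6, 7}) = 2
G(15) = mex({0, 1, 2, 3, 4, 5, 6}) = 7
G(16) = mex({0, 2, 3, 5, 6, 7}) = 1
G(17) = mex({0, 1, 2, 3, 5, 6, 7}) = 4
G(18) = mex({0, 1, 2, 4, 5, 6}) = 3
G(19) = mex({0, 1, 3, 4, 5, 7}) = 2
G(20) = mex({0, 2, 3, 4, 5, 6, 7}) = 1
G(21) = mex({0, 1, 2, 3, 5, 6, 7}) = 4
G(22) = mex({0, 1, 2, 3, 4, 5, 7}) = 6
G(23) = mex({0, 1, 2, 3, 4, 5, 6}) = 7
Therefore G(23) = 7.

7


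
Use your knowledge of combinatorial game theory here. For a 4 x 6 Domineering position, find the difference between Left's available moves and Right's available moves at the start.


Board is 4 x 6 (rows x cols).
Left (vertical) placements: (rows-1) * cols = 3 * 6 = 18
Right (horizontal) placements: rows * (cols-1) = 4 * 5 = 20
Advantage = Left - Right = 18 - 20 = -2

-2


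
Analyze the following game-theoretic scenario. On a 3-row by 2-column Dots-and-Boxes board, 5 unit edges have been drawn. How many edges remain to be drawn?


Grid: 3 x 2 boxes, i.e. 4 rows and 3 columns of dots.
Horizontal edges: (rows + 1) * cols = 4 * 2 = 8
Vertical edges: rows * (cols + 1) = 3 * 3 = 9
Total edges: 8 + 9 = 17
Edges drawn: 5
Remaining: 17 - 5 = 12

12


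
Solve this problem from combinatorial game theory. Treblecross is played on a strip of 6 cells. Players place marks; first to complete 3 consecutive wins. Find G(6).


Treblecross: place X on empty cells; 3-in-a-row wins.
Playing within two cells of an existing X lets the opponent win at once, so sensible play treats the cells i-2..i+2 around each X as dead. The player left with no safe cell loses, so this is a normal-play take-away game on strips of safe cells.
Placing X at cell i (0-indexed) of a strip of k safe cells leaves independent strips of sizes max(0, i-2) and max(0, k-i-3). Hence G(k) = mex{ G(max(0,i-2)) XOR G(max(0,k-i-3)) : 0 <= i < k }, with G(0) = 0.
G(1): splits (0,0):0^0=0 -> mex({0}) = 1
G(2): splits (0,0):0^0=0 -> mex({0}) = 1
G(3): splits (0,0):0^0=0 -> mex({0}) = 1
G(4): splits (0,1):0^1=1 (0,0):0^0=0 -> mex({0, 1}) = 2
G(5): splits (0,2):0^1=1 (0,1):0^1=1 (0,0):0^0=0 -> mex({0, 1}) = 2
G(6) = mex({1}) = 0
Therefore G(6) = 0.

0


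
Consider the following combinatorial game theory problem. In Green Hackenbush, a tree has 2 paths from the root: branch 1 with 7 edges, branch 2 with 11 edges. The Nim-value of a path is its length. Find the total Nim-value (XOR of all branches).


The tree has 2 branches from the ground vertex.
In Green Hackenbush, the Nim-value of a simple path of length k is k.
Branch 1: length 7, Nim-value = 7
Branch 2: length 11, Nim-value = 11
Total Nim-value = XOR of all branch values:
0 XOR 7 = 7
7 XOR 11 = 12
Nim-value of the tree = 12

12


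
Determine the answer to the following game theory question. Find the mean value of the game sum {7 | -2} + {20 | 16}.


G1 = {7 | -2}, G2 = {20 | 16}
Each is a switch {a | b} with numbers a > b; its mean value is (a + b)/2, and mean value is additive over game sums: m(G1 + G2) = m(G1) + m(G2).
Mean of G1 = (7 + (-2))/2 = 5/2 = 5/2
Mean of G2 = (20 + (16))/2 = 36/2 = 18
Mean of G1 + G2 = 5/2 + 18 = 41/2

41/2


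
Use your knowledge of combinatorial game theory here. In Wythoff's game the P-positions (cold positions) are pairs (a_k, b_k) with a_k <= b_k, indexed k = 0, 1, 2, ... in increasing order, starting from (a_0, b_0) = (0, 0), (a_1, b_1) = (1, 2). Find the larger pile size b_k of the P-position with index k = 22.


By Wythoff's theorem, a_k = floor(k * phi) and b_k = floor(k * phi^2) = a_k + k, where phi = (1 + sqrt(5))/2 is the golden ratio.
phi = (1 + sqrt(5))/2 = 1.618034
phi^2 = phi + 1 = 2.618034
k = 22
k * phi^2 = 22 * 2.618034 = 57.596748
b_22 = floor(k * phi^2) = 57 (check: a_22 + k = 35 + 22 = 57)

57


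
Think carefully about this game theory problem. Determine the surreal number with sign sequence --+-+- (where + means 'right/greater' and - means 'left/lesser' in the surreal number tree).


Sign expansion: --+-+-
Rule: track bounds (lo, hi), initially (-inf, +inf). On '+', the current value becomes lo and we move to the simplest number in (value, hi): value + 1 if hi = +inf, otherwise the midpoint (value + hi)/2. On '-', the current value becomes hi and we move to value - 1 if lo = -inf, otherwise the midpoint (lo + value)/2.
Start at 0.
Step 1: sign = -, move left. Bounds: (-inf, 0). Value = -1
Step 2: sign = -, move left. Bounds: (-inf, -1). Value = -2
Step 3: sign = +, move right. Bounds: (-2, -1). Value = -3/2
Step 4: sign = -, move left. Bounds: (-2, -3/2). Value = -7/4
Step 5: sign = +, move right. Bounds: (-7/4, -3/2). Value = -13/8
Step 6: sign = -, move left. Bounds: (-7/4, -13/8). Value = -27/16
The surreal number with sign expansion --+-+- is -27/16.

-27/16


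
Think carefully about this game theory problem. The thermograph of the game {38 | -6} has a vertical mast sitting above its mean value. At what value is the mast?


Game = {38 | -6}, a switch {a | b} with numbers a > b.
Its thermograph has left wall a - t and right wall b + t, which meet at t = (a - b)/2, where both equal (a + b)/2. So the mast (mean value) is at (a + b)/2.
Mean = (38 + (-6))/2 = 32/2 = 16

16


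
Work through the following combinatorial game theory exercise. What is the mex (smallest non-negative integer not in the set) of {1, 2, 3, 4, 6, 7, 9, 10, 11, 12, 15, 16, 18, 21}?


Set = {1, 2, 3, 4, 6, 7, 9, 10, 11, 12, 15, 16, 18, 21}
0 is NOT in the set. This is the mex.
mex = 0

0


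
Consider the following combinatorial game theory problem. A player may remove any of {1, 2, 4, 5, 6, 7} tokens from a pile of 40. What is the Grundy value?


The subtraction set is S = {1, 2, 4, 5, 6, 7}.
G(k) = mex{ G(k - s) : s in S, s <= k }. We compute iteratively: G(0) = 0.
G(1) = mex({0}) = 1
G(2) = mex({0, 1}) = 2
G(3) = mex({1, 2}) = 0
G(4) = mex({0, 2}) = 1
G(5) = mex({0, 1}) = 2
G(6) = mex({0, 1, 2}) = 3
G(7) = mex({0, 1, 2, 3}) = 4
G(8) = mex({0, 1, 2, 3, 4}) = 5
G(9) = mex({0, 1, 2, 4, 5}) = 3
G(10) = mex({0, 1, 2, 3, 5}) = 4
G(11) = mex({1, 2, 3, 4}) = 0
G(12) = mex({0, 2, 3, 4, 5}) = 1
G(13) = mex({0, 1, 3, 4, 5}) = 2
G(14) = mex({1, 2, 3, 4, 5}) = 0
G(15) = mex({0, 2, 3, 4, 5}) = 1
G(16) = mex({0, 1, 3, 4}) = 2
G(17) = mex({0, 1, 2, 4}) = 3
Observe that G(11)..G(17) = 0, 1, 2, 0, 1, 2, 3 repeats G(0)..G(6) = 0, 1, 2, 0, 1, 2, 3.
For k >= max(S) = 7, G(k) is determined by the previous 7 values G(k-7)..G(k-1); a window of 7 consecutive values has recurred shifted by 11, so by induction G(k + 11) = G(k) for all k >= 0: the sequence is periodic from the start with period 11.
One period: G(0..10) = 0, 1, 2, 0, 1, 2, 3, 4, 5, 3, 4.
40 mod 11 = 7, so G(40) = G(7) = 4.

4


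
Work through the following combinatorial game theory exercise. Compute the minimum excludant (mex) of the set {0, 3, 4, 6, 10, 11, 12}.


Set = {0, 3, 4, 6, 10, 11, 12}
0 is in the set.
1 is NOT in the set. This is the mex.
mex = 1

1


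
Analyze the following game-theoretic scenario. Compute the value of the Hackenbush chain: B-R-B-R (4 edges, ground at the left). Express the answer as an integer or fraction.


Edges (from ground): B-R-B-R
By Berlekamp's sign-expansion rule, a Blue-Red Hackenbush stalk has the value of the surreal number whose sign sequence is the edge sequence with B -> + and R -> -.
Sign sequence: +-+-
Trace the sign expansion in the surreal number tree, starting from 0:
Edge 1: B (sign +) -> bounds (0, +inf), value = 1
Edge 2: R (sign -) -> bounds (0, 1), value = 1/2
Edge 3: B (sign +) -> bounds (1/2, 1), value = 3/4
Edge 4: R (sign -) -> bounds (1/2, 3/4), value = 5/8
Game value = 5/8

5/8


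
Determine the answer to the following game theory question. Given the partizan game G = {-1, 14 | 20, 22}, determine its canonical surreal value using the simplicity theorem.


Left options: {-1, 14}, max = 14
Right options: {20, 22}, min = 20
All options are numbers and max(Left) < min(Right), so by the simplicity theorem the value is the simplest (earliest-born) number strictly between 14 and 20.
Integers 15 through 19 all lie strictly between 14 and 20.
Among integers, the simplest (lowest birthday = smallest |n|; 0 is born on day 0, +-n on day n) is 15.
No non-integer in the interval can be simpler: if x is a non-integer in the interval, then floor(x) or ceil(x) also lies in the interval (the interval contains an integer), and both are proper prefixes of x's sign expansion, i.e. born earlier. So the game value is 15.
Game value = 15

15


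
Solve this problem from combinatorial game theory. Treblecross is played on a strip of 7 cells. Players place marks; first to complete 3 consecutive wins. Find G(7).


Treblecross: place X on empty cells; 3-in-a-row wins.
Playing within two cells of an existing X lets the opponent win at once, so sensible play treats the cells i-2..i+2 around each X as dead. The player left with no safe cell loses, so this is a normal-play take-away game on strips of safe cells.
Placing X at cell i (0-indexed) of a strip of k safe cells leaves independent strips of sizes max(0, i-2) and max(0, k-i-3). Hence G(k) = mex{ G(max(0,i-2)) XOR G(max(0,k-i-3)) : 0 <= i < k }, with G(0) = 0.
G(1): splits (0,0):0^0=0 -> mex({0}) = 1
G(2): splits (0,0):0^0=0 -> mex({0}) = 1
G(3): splits (0,0):0^0=0 -> mex({0}) = 1
G(4): splits (0,1):0^1=1 (0,0):0^0=0 -> mex({0, 1}) = 2
G(5): splits (0,2):0^1=1 (0,1):0^1=1 (0,0):0^0=0 -> mex({0, 1}) = 2
G(6) = mex({1}) = 0
G(7) = mex({0, 1, 2}) = 3
Therefore G(7) = 3.

3


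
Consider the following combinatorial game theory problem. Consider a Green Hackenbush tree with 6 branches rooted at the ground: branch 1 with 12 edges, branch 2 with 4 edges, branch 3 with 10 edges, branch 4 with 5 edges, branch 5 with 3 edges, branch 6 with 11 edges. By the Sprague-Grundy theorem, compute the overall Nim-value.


The tree has 6 branches from the ground vertex.
In Green Hackenbush, the Nim-value of a simple path of length k is k.
Branch 1: length 12, Nim-value = 12
Branch 2: length 4, Nim-value = 4
Branch 3: length 10, Nim-value = 10
Branch 4: length 5, Nim-value = 5
Branch 5: length 3, Nim-value = 3
Branch 6: length 11, Nim-value = 11
Total Nim-value = XOR of all branch values:
0 XOR 12 = 12
12 XOR 4 = 8
8 XOR 10 = 2
2 XOR 5 = 7
7 XOR 3 = 4
4 XOR 11 = 15
Nim-value of the tree = 15

15


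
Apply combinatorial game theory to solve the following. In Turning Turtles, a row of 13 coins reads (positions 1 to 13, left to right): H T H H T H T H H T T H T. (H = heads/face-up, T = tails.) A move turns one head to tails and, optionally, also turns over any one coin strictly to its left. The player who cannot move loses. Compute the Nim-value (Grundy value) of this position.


Coins: H T H H T H T H H T T H T
Key fact: a single head at position k behaves exactly like a Nim heap of size k (turning it to T and optionally flipping a coin at j < k corresponds to moving the heap from k to j, or to 0), and heads combine as a disjunctive sum (two heads at the same place would cancel, matching j XOR j = 0). So the Nim-value is the XOR of the 1-indexed positions of the heads.
Face-up positions (1-indexed): [1, 3, 4, 6, 8, 9, 12]
XOR 0 with 1: 0 XOR 1 = 1
XOR 1 with 3: 1 XOR 3 = 2
XOR 2 with 4: 2 XOR 4 = 6
XOR 6 with 6: 6 XOR 6 = 0
XOR 0 with 8: 0 XOR 8 = 8
XOR 8 with 9: 8 XOR 9 = 1
XOR 1 with 12: 1 XOR 12 = 13
Nim-value = 13

13


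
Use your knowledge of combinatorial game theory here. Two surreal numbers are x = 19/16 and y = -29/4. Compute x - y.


x = 19/16, y = -29/4
Converting to common denominator: 16
x = 19/16, y = -116/16
x - y = 19/16 - -29/4 = 135/16

135/16


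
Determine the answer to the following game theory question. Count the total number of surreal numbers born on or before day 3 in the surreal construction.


Day 0: {|} = 0 is born. Count = 1.
Day n: the number of surreal numbers born by day n is 2^(n+1) - 1.
By day 0: 2^1 - 1 = 1
By day 1: 2^2 - 1 = 3
By day 2: 2^3 - 1 = 7
By day 3: 2^4 - 1 = 15
By day 3: 15 surreal numbers.

15


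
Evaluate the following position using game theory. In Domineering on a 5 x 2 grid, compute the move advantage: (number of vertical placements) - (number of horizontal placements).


Board is 5 x 2 (rows x cols).
Left (vertical) placements: (rows-1) * cols = 4 * 2 = 8
Right (horizontal) placements: rows * (cols-1) = 5 * 1 = 5
Advantage = Left - Right = 8 - 5 = 3

3


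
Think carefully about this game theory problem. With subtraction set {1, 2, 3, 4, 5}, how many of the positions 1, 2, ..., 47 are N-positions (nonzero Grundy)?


Subtraction set S = {1, 2, 3, 4, 5}, so G(n) = n mod 6.
G(n) = 0 when n is a multiple of 6.
Multiples of 6 in [1, 47]: 7
N-positions (nonzero Grundy) = 47 - 7 = 40

40


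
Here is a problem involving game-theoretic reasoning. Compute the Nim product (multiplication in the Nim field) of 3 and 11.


Nim multiplication is bilinear over XOR: (u XOR v) * w = (u*w) XOR (v*w).
So we split each operand into its bit components and XOR the pairwise Nim products.
3 = 1 + 2 (as XOR of powers of 2).
11 = 1 + 2 + 8 (as XOR of powers of 2).
Using the standard Nim-product table on single bits:
  2*2 = 3,   2*4 = 8,   2*8 = 12,
  4*4 = 6,   4*8 = 11,  8*8 = 13,
and  1*x = x (identity), k*l = l*k (commutative).
Pairwise Nim products:
  1 * 1 = 1
  1 * 2 = 2
  1 * 8 = 8
  2 * 1 = 2
  2 * 2 = 3
  2 * 8 = 12
XOR them: 1 XOR 2 XOR 8 XOR 2 XOR 3 XOR 12 = 6.
Result: 3 * 11 = 6 (in Nim).

6


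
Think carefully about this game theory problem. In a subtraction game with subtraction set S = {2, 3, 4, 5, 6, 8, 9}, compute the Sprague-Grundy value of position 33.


The subtraction set is S = {2, 3, 4, 5, 6, 8, 9}.
G(k) = mex{ G(k - s) : s in S, s <= k }. We compute iteratively: G(0) = 0.
G(1) = mex({}) = 0
G(2) = mex({0}) = 1
G(3) = mex({0}) = 1
G(4) = mex({0, 1}) = 2
G(5) = mex({0, 1}) = 2
G(6) = mex({0, 1, 2}) = 3
G(7) = mex({0, 1, 2}) = 3
G(8) = mex({0, 1, 2, 3}) = 4
G(9) = mex({0, 1, 2, 3}) = 4
G(10) = mex({0, 1, 2, 3, 4}) = 5
G(11) = mex({1, 2, 3, 4}) = 0
G(12) = mex({1, 2, 3, 4, 5}) = 0
G(13) = mex({0, 2, 3, 4, 5}) = 1
G(14) = mex({0, 2, 3, 4, 5}) = 1
G(15) = mex({0, 1, 3, 4, 5}) = 2
G(16) = mex({0, 1, 3, 4, 5}) = 2
G(17) = mex({0, 1, 2, 4}) = 3
G(18) = mex({0, 1, 2, 4, 5}) = 3
G(19) = mex({0, 1, 2, 3, 5}) = 4
Observe that G(11)..G(19) = 0, 0, 1, 1, 2, 2, 3, 3, 4 repeats G(0)..G(8) = 0, 0, 1, 1, 2, 2, 3, 3, 4.
For k >= max(S) = 9, G(k) is determined by the previous 9 values G(k-9)..G(k-1); a window of 9 consecutive values has recurred shifted by 11, so by induction G(k + 11) = G(k) for all k >= 0: the sequence is periodic from the start with period 11.
One period: G(0..10) = 0, 0, 1, 1, 2, 2, 3, 3, 4, 4, 5.
33 mod 11 = 0, so G(33) = G(0) = 0.

0


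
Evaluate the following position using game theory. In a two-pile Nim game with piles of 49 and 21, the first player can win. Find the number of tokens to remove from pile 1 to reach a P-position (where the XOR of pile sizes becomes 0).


Piles: 49 and 21
Current XOR: 49 XOR 21 = 36 (non-zero, so this is an N-position).
To make the XOR zero, we need to find a move that balances the piles.
For pile 1 (size 49): target = 49 XOR 36 = 21
We reduce pile 1 from 49 to 21.
Tokens removed: 49 - 21 = 28
Verification: 21 XOR 21 = 0

28


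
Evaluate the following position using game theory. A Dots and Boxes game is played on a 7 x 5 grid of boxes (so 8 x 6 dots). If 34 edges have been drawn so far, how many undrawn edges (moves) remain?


Grid: 7 x 5 boxes, i.e. 8 rows and 6 columns of dots.
Horizontal edges: (rows + 1) * cols = 8 * 5 = 40
Vertical edges: rows * (cols + 1) = 7 * 6 = 42
Total edges: 40 + 42 = 82
Edges drawn: 34
Remaining: 82 - 34 = 48

48


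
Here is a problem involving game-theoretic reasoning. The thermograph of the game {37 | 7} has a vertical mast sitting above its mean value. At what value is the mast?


Game = {37 | 7}, a switch {a | b} with numbers a > b.
Its thermograph has left wall a - t and right wall b + t, which meet at t = (a - b)/2, where both equal (a + b)/2. So the mast (mean value) is at (a + b)/2.
Mean = (37 + (7))/2 = 44/2 = 22

22


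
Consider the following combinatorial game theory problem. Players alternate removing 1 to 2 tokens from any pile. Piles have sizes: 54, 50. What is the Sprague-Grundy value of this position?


Subtraction set: {1, 2}
For this subtraction set, G(n) = n mod 3 (period = max + 1 = 3).
Pile 1 (size 54): G(54) = 54 mod 3 = 0
Pile 2 (size 50): G(50) = 50 mod 3 = 2
Total Grundy value = XOR of all: 0 XOR 2 = 2

2


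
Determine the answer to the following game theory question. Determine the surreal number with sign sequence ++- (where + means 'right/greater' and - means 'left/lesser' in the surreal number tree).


Sign expansion: ++-
Rule: track bounds (lo, hi), initially (-inf, +inf). On '+', the current value becomes lo and we move to the simplest number in (value, hi): value + 1 if hi = +inf, otherwise the midpoint (value + hi)/2. On '-', the current value becomes hi and we move to value - 1 if lo = -inf, otherwise the midpoint (lo + value)/2.
Start at 0.
Step 1: sign = +, move right. Bounds: (0, +inf). Value = 1
Step 2: sign = +, move right. Bounds: (1, +inf). Value = 2
Step 3: sign = -, move left. Bounds: (1, 2). Value = 3/2
The surreal number with sign expansion ++- is 3/2.

3/2


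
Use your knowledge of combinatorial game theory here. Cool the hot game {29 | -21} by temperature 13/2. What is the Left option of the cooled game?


Original game: {29 | -21} (a switch {a | b} with a > b).
Cooling by t (for t below the temperature (a - b)/2 = 25) taxes each move by t: {a | b} cooled by t is {a - t | b + t}.
Cooling amount: t = 13/2
Cooled Left option: 29 - 13/2 = 45/2
Cooled Right option: -21 + 13/2 = -29/2
Cooled game: {45/2 | -29/2}
Left option = 45/2

45/2


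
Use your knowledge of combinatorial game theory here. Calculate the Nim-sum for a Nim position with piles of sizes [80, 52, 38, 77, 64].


We need the XOR (exclusive or) of all pile sizes.
After XOR-ing pile 1 (size 80): 0 XOR 80 = 80
After XOR-ing pile 2 (size 52): 80 XOR 52 = 100
After XOR-ing pile 3 (size 38): 100 XOR 38 = 66
After XOR-ing pile 4 (size 77): 66 XOR 77 = 15
After XOR-ing pile 5 (size 64): 15 XOR 64 = 79
The Nim-value of this position is 79.

79


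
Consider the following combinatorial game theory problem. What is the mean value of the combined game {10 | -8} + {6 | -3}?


G1 = {10 | -8}, G2 = {6 | -3}
Each is a switch {a | b} with numbers a > b; its mean value is (a + b)/2, and mean value is additive over game sums: m(G1 + G2) = m(G1) + m(G2).
Mean of G1 = (10 + (-8))/2 = 2/2 = 1
Mean of G2 = (6 + (-3))/2 = 3/2 = 3/2
Mean of G1 + G2 = 1 + 3/2 = 5/2

5/2


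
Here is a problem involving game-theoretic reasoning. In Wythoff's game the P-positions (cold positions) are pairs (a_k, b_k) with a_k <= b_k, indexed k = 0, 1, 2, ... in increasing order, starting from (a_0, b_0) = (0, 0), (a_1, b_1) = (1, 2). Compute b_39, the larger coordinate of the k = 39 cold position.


By Wythoff's theorem, a_k = floor(k * phi) and b_k = floor(k * phi^2) = a_k + k, where phi = (1 + sqrt(5))/2 is the golden ratio.
phi = (1 + sqrt(5))/2 = 1.618034
phi^2 = phi + 1 = 2.618034
k = 39
k * phi^2 = 39 * 2.618034 = 102.103326
b_39 = floor(k * phi^2) = 102 (check: a_39 + k = 63 + 39 = 102)

102


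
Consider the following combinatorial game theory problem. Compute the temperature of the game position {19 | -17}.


The game is {19 | -17}, a switch {a | b} with numbers a > b.
Cooling {a | b} by t gives {a - t | b + t}, which stops being hot when a - t = b + t, i.e. at t = (a - b)/2. So the temperature of a switch is (a - b)/2.
Temperature = (Left option - Right option) / 2
= (19 - (-17)) / 2
= 36 / 2
= 18

18


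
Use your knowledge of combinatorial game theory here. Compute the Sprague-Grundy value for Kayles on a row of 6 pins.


Kayles: a move removes 1 or 2 adjacent pins from a contiguous row.
Removing pins from a row of k leaves two independent rows (a, b) with a + b = k - 1 (one pin) or a + b = k - 2 (two pins); an end removal gives a = 0.
By Sprague-Grundy, G(k) = mex{ G(a) XOR G(b) } over all these splits. G(0) = 0.
G(1): splits (0,0):0^0=0 -> mex({0}) = 1
G(2): splits (0,1):0^1=1 (0,0):0^0=0 -> mex({0, 1}) = 2
G(3): splits (0,2):0^2=2 (1,1):1^1=0 (0,1):0^1=1 -> mex({0, 1, 2}) = 3
G(4): splits (0,3):0^3=3 (1,2):1^2=3 (0,2):0^2=2 (1,1):1^1=0 -> mex({0, 2, 3}) = 1
G(5): splits (0,4):0^1=1 (1,3):1^3=2 (2,2):2^2=0 (0,3):0^3=3 (1,2):1^2=3 -> mex({0, 1, 2, 3}) = 4
G(6) = mex({0, 1, 2, 4}) = 3
Therefore G(6) = 3.

3


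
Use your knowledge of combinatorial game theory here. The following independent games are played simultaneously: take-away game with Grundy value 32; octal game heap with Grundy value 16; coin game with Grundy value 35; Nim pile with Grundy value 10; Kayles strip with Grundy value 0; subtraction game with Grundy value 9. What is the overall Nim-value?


By the Sprague-Grundy theorem, the Grundy value of a sum of games is the XOR of individual Grundy values.
take-away game: Grundy value = 32. Running XOR: 0 XOR 32 = 32
octal game heap: Grundy value = 16. Running XOR: 32 XOR 16 = 48
coin game: Grundy value = 35. Running XOR: 48 XOR 35 = 19
Nim pile: Grundy value = 10. Running XOR: 19 XOR 10 = 25
Kayles strip: Grundy value = 0. Running XOR: 25 XOR 0 = 25
subtraction game: Grundy value = 9. Running XOR: 25 XOR 9 = 16
The combined Grundy value is 16.

16


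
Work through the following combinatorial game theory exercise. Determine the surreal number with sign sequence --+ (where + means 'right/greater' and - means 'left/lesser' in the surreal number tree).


Sign expansion: --+
Rule: track bounds (lo, hi), initially (-inf, +inf). On '+', the current value becomes lo and we move to the simplest number in (value, hi): value + 1 if hi = +inf, otherwise the midpoint (value + hi)/2. On '-', the current value becomes hi and we move to value - 1 if lo = -inf, otherwise the midpoint (lo + value)/2.
Start at 0.
Step 1: sign = -, move left. Bounds: (-inf, 0). Value = -1
Step 2: sign = -, move left. Bounds: (-inf, -1). Value = -2
Step 3: sign = +, move right. Bounds: (-2, -1). Value = -3/2
The surreal number with sign expansion --+ is -3/2.

-3/2


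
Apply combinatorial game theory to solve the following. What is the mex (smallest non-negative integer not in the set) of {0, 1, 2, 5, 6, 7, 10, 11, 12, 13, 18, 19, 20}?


Set = {0, 1, 2, 5, 6, 7, 10, 11, 12, 13, 18, 19, 20}
0 is in the set.
1 is in the set.
2 is in the set.
3 is NOT in the set. This is the mex.
mex = 3

3


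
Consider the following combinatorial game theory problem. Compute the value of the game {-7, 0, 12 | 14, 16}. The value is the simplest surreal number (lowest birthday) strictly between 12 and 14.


Left options: {-7, 0, 12}, max = 12
Right options: {14, 16}, min = 14
All options are numbers and max(Left) < min(Right), so by the simplicity theorem the value is the simplest (earliest-born) number strictly between 12 and 14.
The only integer strictly between 12 and 14 is 13.
No non-integer in the interval can be simpler: if x is a non-integer in the interval, then floor(x) or ceil(x) also lies in the interval (the interval contains an integer), and both are proper prefixes of x's sign expansion, i.e. born earlier. So the game value is 13.
Game value = 13

13


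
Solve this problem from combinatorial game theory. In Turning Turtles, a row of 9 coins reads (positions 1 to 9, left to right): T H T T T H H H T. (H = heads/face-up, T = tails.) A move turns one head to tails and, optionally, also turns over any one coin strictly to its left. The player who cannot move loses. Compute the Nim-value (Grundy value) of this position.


Coins: T H T T T H H H T
Key fact: a single head at position k behaves exactly like a Nim heap of size k (turning it to T and optionally flipping a coin at j < k corresponds to moving the heap from k to j, or to 0), and heads combine as a disjunctive sum (two heads at the same place would cancel, matching j XOR j = 0). So the Nim-value is the XOR of the 1-indexed positions of the heads.
Face-up positions (1-indexed): [2, 6, 7, 8]
XOR 0 with 2: 0 XOR 2 = 2
XOR 2 with 6: 2 XOR 6 = 4
XOR 4 with 7: 4 XOR 7 = 3
XOR 3 with 8: 3 XOR 8 = 11
Nim-value = 11

11


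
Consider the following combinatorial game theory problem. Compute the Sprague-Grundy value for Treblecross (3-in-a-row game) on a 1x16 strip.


Treblecross: place X on empty cells; 3-in-a-row wins.
Playing within two cells of an existing X lets the opponent win at once, so sensible play treats the cells i-2..i+2 around each X as dead. The player left with no safe cell loses, so this is a normal-play take-away game on strips of safe cells.
Placing X at cell i (0-indexed) of a strip of k safe cells leaves independent strips of sizes max(0, i-2) and max(0, k-i-3). Hence G(k) = mex{ G(max(0,i-2)) XOR G(max(0,k-i-3)) : 0 <= i < k }, with G(0) = 0.
G(1): splits (0,0):0^0=0 -> mex({0}) = 1
G(2): splits (0,0):0^0=0 -> mex({0}) = 1
G(3): splits (0,0):0^0=0 -> mex({0}) = 1
G(4): splits (0,1):0^1=1 (0,0):0^0=0 -> mex({0, 1}) = 2
G(5): splits (0,2):0^1=1 (0,1):0^1=1 (0,0):0^0=0 -> mex({0, 1}) = 2
G(6) = mex({1}) = 0
G(7) = mex({0, 1, 2}) = 3
G(8) = mex({0, 1, 2}) = 3
G(9) = mex({0, 2}) = 1
G(10) = mex({0, 2, 3}) = 1
G(11) = mex({0, 3}) = 1
G(12) = mex({1, 3}) = 0
G(13) = mex({0, 1, 2, 3}) = 4
G(14) = mex({0, 1, 2}) = 3
G(15) = mex({0, 1, 2}) = 3
G(16) = mex({0, 1, 2, 4}) = 3
Therefore G(16) = 3.

3


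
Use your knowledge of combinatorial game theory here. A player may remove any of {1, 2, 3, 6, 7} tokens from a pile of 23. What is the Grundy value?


The subtraction set is S = {1, 2, 3, 6, 7}.
G(k) = mex{ G(k - s) : s in S, s <= k }. We compute iteratively: G(0) = 0.
G(1) = mex({0}) = 1
G(2) = mex({0, 1}) = 2
G(3) = mex({0, 1, 2}) = 3
G(4) = mex({1, 2, 3}) = 0
G(5) = mex({0, 2, 3}) = 1
G(6) = mex({0, 1, 3}) = 2
G(7) = mex({0, 1, 2}) = 3
G(8) = mex({1, 2, 3}) = 0
G(9) = mex({0, 2, 3}) = 1
G(10) = mex({0, 1, 3}) = 2
Observe that G(4)..G(10) = 0, 1, 2, 3, 0, 1, 2 repeats G(0)..G(6) = 0, 1, 2, 3, 0, 1, 2.
For k >= max(S) = 7, G(k) is determined by the previous 7 values G(k-7)..G(k-1); a window of 7 consecutive values has recurred shifted by 4, so by induction G(k + 4) = G(k) for all k >= 0: the sequence is periodic from the start with period 4.
One period: G(0..3) = 0, 1, 2, 3.
23 mod 4 = 3, so G(23) = G(3) = 3.

3


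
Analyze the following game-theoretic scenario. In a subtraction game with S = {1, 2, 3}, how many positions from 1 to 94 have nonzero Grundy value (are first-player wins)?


Subtraction set S = {1, 2, 3}, so G(n) = n mod 4.
G(n) = 0 when n is a multiple of 4.
Multiples of 4 in [1, 94]: 23
N-positions (nonzero Grundy) = 94 - 23 = 71

71


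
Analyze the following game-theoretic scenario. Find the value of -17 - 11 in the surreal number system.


x = -17, y = 11
x - y = -17 - 11 = -28

-28


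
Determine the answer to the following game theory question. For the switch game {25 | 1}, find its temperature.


The game is {25 | 1}, a switch {a | b} with numbers a > b.
Cooling {a | b} by t gives {a - t | b + t}, which stops being hot when a - t = b + t, i.e. at t = (a - b)/2. So the temperature of a switch is (a - b)/2.
Temperature = (Left option - Right option) / 2
= (25 - (1)) / 2
= 24 / 2
= 12

12


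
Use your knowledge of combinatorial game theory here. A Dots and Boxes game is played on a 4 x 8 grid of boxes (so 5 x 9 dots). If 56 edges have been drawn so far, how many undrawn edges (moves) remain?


Grid: 4 x 8 boxes, i.e. 5 rows and 9 columns of dots.
Horizontal edges: (rows + 1) * cols = 5 * 8 = 40
Vertical edges: rows * (cols + 1) = 4 * 9 = 36
Total edges: 40 + 36 = 76
Edges drawn: 56
Remaining: 76 - 56 = 20

20


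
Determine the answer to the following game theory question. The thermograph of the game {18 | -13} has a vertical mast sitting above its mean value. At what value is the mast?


Game = {18 | -13}, a switch {a | b} with numbers a > b.
Its thermograph has left wall a - t and right wall b + t, which meet at t = (a - b)/2, where both equal (a + b)/2. So the mast (mean value) is at (a + b)/2.
Mean = (18 + (-13))/2 = 5/2 = 5/2

5/2


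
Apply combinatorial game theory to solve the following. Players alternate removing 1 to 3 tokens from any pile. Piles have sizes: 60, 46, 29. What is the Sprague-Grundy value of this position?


Subtraction set: {1, 2, 3}
For this subtraction set, G(n) = n mod 4 (period = max + 1 = 4).
Pile 1 (size 60): G(60) = 60 mod 4 = 0
Pile 2 (size 46): G(46) = 46 mod 4 = 2
Pile 3 (size 29): G(29) = 29 mod 4 = 1
Total Grundy value = XOR of all: 0 XOR 2 XOR 1 = 3

3


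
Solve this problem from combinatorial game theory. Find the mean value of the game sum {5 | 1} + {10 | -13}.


G1 = {5 | 1}, G2 = {10 | -13}
Each is a switch {a | b} with numbers a > b; its mean value is (a + b)/2, and mean value is additive over game sums: m(G1 + G2) = m(G1) + m(G2).
Mean of G1 = (5 + (1))/2 = 6/2 = 3
Mean of G2 = (10 + (-13))/2 = -3/2 = -3/2
Mean of G1 + G2 = 3 + -3/2 = 3/2

3/2


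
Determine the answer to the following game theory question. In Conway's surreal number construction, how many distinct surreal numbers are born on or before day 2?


Day 0: {|} = 0 is born. Count = 1.
Day n: the number of surreal numbers born by day n is 2^(n+1) - 1.
By day 0: 2^1 - 1 = 1
By day 1: 2^2 - 1 = 3
By day 2: 2^3 - 1 = 7
By day 2: 7 surreal numbers.

7


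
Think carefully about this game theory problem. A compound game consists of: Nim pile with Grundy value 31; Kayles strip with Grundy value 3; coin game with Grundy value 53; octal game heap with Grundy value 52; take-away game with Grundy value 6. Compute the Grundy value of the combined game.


By the Sprague-Grundy theorem, the Grundy value of a sum of games is the XOR of individual Grundy values.
Nim pile: Grundy value = 31. Running XOR: 0 XOR 31 = 31
Kayles strip: Grundy value = 3. Running XOR: 31 XOR 3 = 28
coin game: Grundy value = 53. Running XOR: 28 XOR 53 = 41
octal game heap: Grundy value = 52. Running XOR: 41 XOR 52 = 29
take-away game: Grundy value = 6. Running XOR: 29 XOR 6 = 27
The combined Grundy value is 27.

27


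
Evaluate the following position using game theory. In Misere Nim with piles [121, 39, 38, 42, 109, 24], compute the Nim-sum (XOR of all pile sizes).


We need the XOR (exclusive or) of all pile sizes.
After XOR-ing pile 1 (size 121): 0 XOR 121 = 121
After XOR-ing pile 2 (size 39): 121 XOR 39 = 94
After XOR-ing pile 3 (size 38): 94 XOR 38 = 120
After XOR-ing pile 4 (size 42): 120 XOR 42 = 82
After XOR-ing pile 5 (size 109): 82 XOR 109 = 63
After XOR-ing pile 6 (size 24): 63 XOR 24 = 39
The Nim-value of this position is 39.

39


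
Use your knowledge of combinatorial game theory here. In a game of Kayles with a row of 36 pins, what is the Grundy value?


Kayles: a move removes 1 or 2 adjacent pins from a contiguous row.
Removing pins from a row of k leaves two independent rows (a, b) with a + b = k - 1 (one pin) or a + b = k - 2 (two pins); an end removal gives a = 0.
By Sprague-Grundy, G(k) = mex{ G(a) XOR G(b) } over all these splits. G(0) = 0.
G(1): splits (0,0):0^0=0 -> mex({0}) = 1
G(2): splits (0,1):0^1=1 (0,0):0^0=0 -> mex({0, 1}) = 2
G(3): splits (0,2):0^2=2 (1,1):1^1=0 (0,1):0^1=1 -> mex({0, 1, 2}) = 3
G(4): splits (0,3):0^3=3 (1,2):1^2=3 (0,2):0^2=2 (1,1):1^1=0 -> mex({0, 2, 3}) = 1
G(5): splits (0,4):0^1=1 (1,3):1^3=2 (2,2):2^2=0 (0,3):0^3=3 (1,2):1^2=3 -> mex({0, 1, 2, 3}) = 4
G(6) = mex({0, 1, 2, 4}) = 3
G(7) = mex({0, 1, 3, 4, 5}) = 2
G(8) = mex({0, 2, 3, 5, 6}) = 1
G(9) = mex({0, 1, 2, 3, 6, 7}) = 4
G(10) = mex({0, 1, 3, 4, 5, 7}) = 2
G(11) = mex({0, 1, 2, 3, 4, 5}) = 6
G(12) = mex({0, 1, 2, 3, 5, 6, 7}) = 4
G(13) = mex({0, 2, 3, 4, 6, 7}) = 1
G(14) = mex({0, 1, 4, 5, 6, 7}) = 2
G(15) = mex({0, 1, 2, 3, 4, 5, 6}) = 7
G(16) = mex({0, 2, 3, 5, 6, 7}) = 1
G(17) = mex({0, 1, 2, 3, 5, 6, 7}) = 4
G(18) = mex({0, 1, 2, 4, 5, 6}) = 3
G(19) = mex({0, 1, 3, 4, 5, 7}) = 2
G(20) = mex({0, 2, 3, 4, 5, 6, 7}) = 1
G(21) = mex({0, 1, 2, 3, 5, 6, 7}) = 4
G(22) = mex({0, 1, 2, 3, 4, 5, 7}) = 6
G(23) = mex({0, 1, 2, 3, 4, 5, 6}) = 7
G(24) = mex({0, 1, 2, 3, 5, 6, 7}) = 4
G(25) = mex({0, 2, 3, 4, 6, 7}) = 1
G(26) = mex({0, 1, 3, 4, 5, 6, 7}) = 2
G(27) = mex({0, 1, 2, 3, 4, 5, 6, 7}) = 8
G(28) = mex({0, 1, 2, 3, 4, 6, 7, 8}) = 5
G(29) = mex({0, 1, 2, 3, 5, 6, 7, 8, 9}) = 4
G(30) = mex({0, 1, 2, 3, 4, 5, 6, 9, 10}) = 7
G(31) = mex({0, 1, 3, 4, 5, 7, 10, 11}) = 2
G(32) = mex({0, 2, 3, 4, 5, 6, 7, 9, 11}) = 1
G(33) = mex({0, 1, 2, 3, 4, 5, 6, 7, 9, 12}) = 8
G(34) = mex({0, 1, 2, 3, 4, 5, 7, 8, 11, 12}) = 6
G(35) = mex({0, 1, 2, 3, 4, 5, 6, 8, 9, 10, 11}) = 7
G(36) = mex({0, 1, 2, 3, 5, 6, 7, 9, 10}) = 4
Therefore G(36) = 4.

4


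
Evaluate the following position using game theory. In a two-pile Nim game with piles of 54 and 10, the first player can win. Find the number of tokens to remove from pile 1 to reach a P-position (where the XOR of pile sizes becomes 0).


Piles: 54 and 10
Current XOR: 54 XOR 10 = 60 (non-zero, so this is an N-position).
To make the XOR zero, we need to find a move that balances the piles.
For pile 1 (size 54): target = 54 XOR 60 = 10
We reduce pile 1 from 54 to 10.
Tokens removed: 54 - 10 = 44
Verification: 10 XOR 10 = 0

44


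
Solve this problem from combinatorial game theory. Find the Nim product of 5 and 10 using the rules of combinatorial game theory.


Nim multiplication is bilinear over XOR: (u XOR v) * w = (u*w) XOR (v*w).
So we split each operand into its bit components and XOR the pairwise Nim products.
5 = 1 + 4 (as XOR of powers of 2).
10 = 2 + 8 (as XOR of powers of 2).
Using the standard Nim-product table on single bits:
  2*2 = 3,   2*4 = 8,   2*8 = 12,
  4*4 = 6,   4*8 = 11,  8*8 = 13,
and  1*x = x (identity), k*l = l*k (commutative).
Pairwise Nim products:
  1 * 2 = 2
  1 * 8 = 8
  4 * 2 = 8
  4 * 8 = 11
XOR them: 2 XOR 8 XOR 8 XOR 11 = 9.
Result: 5 * 10 = 9 (in Nim).

9


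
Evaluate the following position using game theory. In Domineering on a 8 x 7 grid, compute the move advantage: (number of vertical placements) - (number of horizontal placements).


Board is 8 x 7 (rows x cols).
Left (vertical) placements: (rows-1) * cols = 7 * 7 = 49
Right (horizontal) placements: rows * (cols-1) = 8 * 6 = 48
Advantage = Left - Right = 49 - 48 = 1

1


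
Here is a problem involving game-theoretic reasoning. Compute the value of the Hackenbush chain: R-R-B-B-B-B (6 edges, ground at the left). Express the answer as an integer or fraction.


Edges (from ground): R-R-B-B-B-B
By Berlekamp's sign-expansion rule, a Blue-Red Hackenbush stalk has the value of the surreal number whose sign sequence is the edge sequence with B -> + and R -> -.
Sign sequence: --++++
Trace the sign expansion in the surreal number tree, starting from 0:
Edge 1: R (sign -) -> bounds (-inf, 0), value = -1
Edge 2: R (sign -) -> bounds (-inf, -1), value = -2
Edge 3: B (sign +) -> bounds (-2, -1), value = -3/2
Edge 4: B (sign +) -> bounds (-3/2, -1), value = -5/4
Edge 5: B (sign +) -> bounds (-5/4, -1), value = -9/8
Edge 6: B (sign +) -> bounds (-9/8, -1), value = -17/16
Game value = -17/16

-17/16


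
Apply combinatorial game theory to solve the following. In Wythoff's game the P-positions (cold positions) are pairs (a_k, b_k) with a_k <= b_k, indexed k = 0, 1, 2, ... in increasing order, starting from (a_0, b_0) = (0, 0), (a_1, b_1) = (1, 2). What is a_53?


By Wythoff's theorem, a_k = floor(k * phi) and b_k = floor(k * phi^2) = a_k + k, where phi = (1 + sqrt(5))/2 is the golden ratio.
phi = (1 + sqrt(5))/2 = 1.618034
k = 53
k * phi = 53 * 1.618034 = 85.755801
a_53 = floor(k * phi) = 85

85


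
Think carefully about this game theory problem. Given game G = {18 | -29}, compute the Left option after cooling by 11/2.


Original game: {18 | -29} (a switch {a | b} with a > b).
Cooling by t (for t below the temperature (a - b)/2 = 47/2) taxes each move by t: {a | b} cooled by t is {a - t | b + t}.
Cooling amount: t = 11/2
Cooled Left option: 18 - 11/2 = 25/2
Cooled Right option: -29 + 11/2 = -47/2
Cooled game: {25/2 | -47/2}
Left option = 25/2

25/2


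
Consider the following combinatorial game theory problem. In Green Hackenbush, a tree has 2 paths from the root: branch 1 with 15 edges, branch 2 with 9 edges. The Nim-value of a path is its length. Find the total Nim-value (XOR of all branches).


The tree has 2 branches from the ground vertex.
In Green Hackenbush, the Nim-value of a simple path of length k is k.
Branch 1: length 15, Nim-value = 15
Branch 2: length 9, Nim-value = 9
Total Nim-value = XOR of all branch values:
0 XOR 15 = 15
15 XOR 9 = 6
Nim-value of the tree = 6

6


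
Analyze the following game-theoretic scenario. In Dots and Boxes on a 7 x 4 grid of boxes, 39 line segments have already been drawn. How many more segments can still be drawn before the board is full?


Grid: 7 x 4 boxes, i.e. 8 rows and 5 columns of dots.
Horizontal edges: (rows + 1) * cols = 8 * 4 = 32
Vertical edges: rows * (cols + 1) = 7 * 5 = 35
Total edges: 32 + 35 = 67
Edges drawn: 39
Remaining: 67 - 39 = 28

28


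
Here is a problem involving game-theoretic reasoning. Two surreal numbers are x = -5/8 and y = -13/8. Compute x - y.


x = -5/8, y = -13/8
Converting to common denominator: 8
x = -5/8, y = -13/8
x - y = -5/8 - -13/8 = 1

1


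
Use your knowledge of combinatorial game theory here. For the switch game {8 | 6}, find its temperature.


The game is {8 | 6}, a switch {a | b} with numbers a > b.
Cooling {a | b} by t gives {a - t | b + t}, which stops being hot when a - t = b + t, i.e. at t = (a - b)/2. So the temperature of a switch is (a - b)/2.
Temperature = (Left option - Right option) / 2
= (8 - (6)) / 2
= 2 / 2
= 1

1


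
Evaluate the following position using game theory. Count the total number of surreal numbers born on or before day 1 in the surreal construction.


Day 0: {|} = 0 is born. Count = 1.
Day n: the number of surreal numbers born by day n is 2^(n+1) - 1.
By day 0: 2^1 - 1 = 1
By day 1: 2^2 - 1 = 3
By day 1: 3 surreal numbers.

3


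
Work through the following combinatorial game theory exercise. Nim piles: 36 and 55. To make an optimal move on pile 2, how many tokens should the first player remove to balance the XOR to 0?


Piles: 36 and 55
Current XOR: 36 XOR 55 = 19 (non-zero, so this is an N-position).
To make the XOR zero, we need to find a move that balances the piles.
For pile 2 (size 55): target = 55 XOR 19 = 36
We reduce pile 2 from 55 to 36.
Tokens removed: 55 - 36 = 19
Verification: 36 XOR 36 = 0

19


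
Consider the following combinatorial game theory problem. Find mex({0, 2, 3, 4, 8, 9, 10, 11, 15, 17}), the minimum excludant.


Set = {0, 2, 3, 4, 8, 9, 10, 11, 15, 17}
0 is in the set.
1 is NOT in the set. This is the mex.
mex = 1

1


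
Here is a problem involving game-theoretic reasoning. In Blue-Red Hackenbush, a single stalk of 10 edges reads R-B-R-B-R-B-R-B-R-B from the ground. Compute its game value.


Edges (from ground): R-B-R-B-R-B-R-B-R-B
By Berlekamp's sign-expansion rule, a Blue-Red Hackenbush stalk has the value of the surreal number whose sign sequence is the edge sequence with B -> + and R -> -.
Sign sequence: -+-+-+-+-+
Trace the sign expansion in the surreal number tree, starting from 0:
Edge 1: R (sign -) -> bounds (-inf, 0), value = -1
Edge 2: B (sign +) -> bounds (-1, 0), value = -1/2
Edge 3: R (sign -) -> bounds (-1, -1/2), value = -3/4
Edge 4: B (sign +) -> bounds (-3/4, -1/2), value = -5/8
Edge 5: R (sign -) -> bounds (-3/4, -5/8), value = -11/16
Edge 6: B (sign +) -> bounds (-11/16, -5/8), value = -21/32
Edge 7: R (sign -) -> bounds (-11/16, -21/32), value = -43/64
Edge 8: B (sign +) -> bounds (-43/64, -21/32), value = -85/128
Edge 9: R (sign -) -> bounds (-43/64, -85/128), value = -171/256
Edge 10: B (sign +) -> bounds (-171/256, -85/128), value = -341/512
Game value = -341/512

-341/512
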